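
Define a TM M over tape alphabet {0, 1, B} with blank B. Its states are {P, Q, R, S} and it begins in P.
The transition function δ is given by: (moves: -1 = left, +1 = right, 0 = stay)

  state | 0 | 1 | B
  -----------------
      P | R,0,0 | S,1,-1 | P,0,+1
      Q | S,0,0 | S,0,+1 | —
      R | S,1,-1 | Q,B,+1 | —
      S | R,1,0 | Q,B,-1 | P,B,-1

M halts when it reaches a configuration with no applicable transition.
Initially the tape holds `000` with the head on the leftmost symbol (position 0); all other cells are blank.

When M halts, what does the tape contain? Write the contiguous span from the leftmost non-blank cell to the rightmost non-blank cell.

state=P head=0 tape=BB[0]00B   (P,0)→(R,0,0)
state=R head=0 tape=BB[0]00B   (R,0)→(S,1,-1)
state=S head=-1 tape=B[B]100B   (S,B)→(P,B,-1)
state=P head=-2 tape=[B]B100B   (P,B)→(P,0,+1)
state=P head=-1 tape=0[B]100B   (P,B)→(P,0,+1)
state=P head=0 tape=00[1]00B   (P,1)→(S,1,-1)
state=S head=-1 tape=0[0]100B   (S,0)→(R,1,0)
state=R head=-1 tape=0[1]100B   (R,1)→(Q,B,+1)
state=Q head=0 tape=0B[1]00B   (Q,1)→(S,0,+1)
state=S head=1 tape=0B0[0]0B   (S,0)→(R,1,0)
state=R head=1 tape=0B0[1]0B   (R,1)→(Q,B,+1)
state=Q head=2 tape=0B0B[0]B   (Q,0)→(S,0,0)
state=S head=2 tape=0B0B[0]B   (S,0)→(R,1,0)
state=R head=2 tape=0B0B[1]B   (R,1)→(Q,B,+1)
state=Q head=3 tape=0B0BB[B]
The non-blank tape span at halt is 0B0.

0B0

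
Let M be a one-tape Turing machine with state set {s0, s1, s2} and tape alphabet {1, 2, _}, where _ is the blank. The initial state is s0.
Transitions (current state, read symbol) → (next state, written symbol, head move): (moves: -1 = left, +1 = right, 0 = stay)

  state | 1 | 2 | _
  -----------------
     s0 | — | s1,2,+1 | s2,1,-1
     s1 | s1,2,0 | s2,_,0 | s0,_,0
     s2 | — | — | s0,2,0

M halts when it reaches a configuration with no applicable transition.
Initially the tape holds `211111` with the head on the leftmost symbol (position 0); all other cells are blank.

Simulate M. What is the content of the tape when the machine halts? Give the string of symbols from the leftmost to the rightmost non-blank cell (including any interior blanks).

s0 | [2]11111_   read 2 → write 2, move +1, go to s1
s1 | 2[1]1111_   read 1 → write 2, move 0, go to s1
s1 | 2[2]1111_   read 2 → write _, move 0, go to s2
s2 | 2[_]1111_   read _ → write 2, move 0, go to s0
s0 | 2[2]1111_   read 2 → write 2, move +1, go to s1
s1 | 22[1]111_   read 1 → write 2, move 0, go to s1
s1 | 22[2]111_   read 2 → write _, move 0, go to s2
s2 | 22[_]111_   read _ → write 2, move 0, go to s0
s0 | 22[2]111_   read 2 → write 2, move +1, go to s1
s1 | 222[1]11_   read 1 → write 2, move 0, go to s1
s1 | 222[2]11_   read 2 → write _, move 0, go to s2
s2 | 222[_]11_   read _ → write 2, move 0, go to s0
s0 | 222[2]11_   read 2 → write 2, move +1, go to s1
s1 | 2222[1]1_   read 1 → write 2, move 0, go to s1
s1 | 2222[2]1_   read 2 → write _, move 0, go to s2
s2 | 2222[_]1_   read _ → write 2, move 0, go to s0
s0 | 2222[2]1_   read 2 → write 2, move +1, go to s1
s1 | 22222[1]_   read 1 → write 2, move 0, go to s1
s1 | 22222[2]_   read 2 → write _, move 0, go to s2
s2 | 22222[_]_   read _ → write 2, move 0, go to s0
s0 | 22222[2]_   read 2 → write 2, move +1, go to s1
s1 | 222222[_]   read _ → write _, move 0, go to s0
s0 | 222222[_]   read _ → write 1, move -1, go to s2
s2 | 22222[2]1
The non-blank tape span at halt is 2222221.

2222221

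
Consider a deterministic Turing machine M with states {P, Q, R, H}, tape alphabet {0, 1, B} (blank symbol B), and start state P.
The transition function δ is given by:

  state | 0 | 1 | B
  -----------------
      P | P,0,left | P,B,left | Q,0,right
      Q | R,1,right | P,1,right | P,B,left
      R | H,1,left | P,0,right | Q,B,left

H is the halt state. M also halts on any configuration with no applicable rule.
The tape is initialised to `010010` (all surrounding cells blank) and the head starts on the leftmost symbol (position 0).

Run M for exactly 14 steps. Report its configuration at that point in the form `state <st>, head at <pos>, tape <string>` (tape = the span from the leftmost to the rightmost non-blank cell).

state R, head at 2, tape 01010010

P | BB[0]10010   read 0 → write 0, move left, go to P
P | B[B]010010   read B → write 0, move right, go to Q
Q | B0[0]10010   read 0 → write 1, move right, go to R
R | B01[1]0010   read 1 → write 0, move right, go to P
P | B010[0]010   read 0 → write 0, move left, go to P
P | B01[0]0010   read 0 → write 0, move left, go to P
P | B0[1]00010   read 1 → write B, move left, go to P
P | B[0]B00010   read 0 → write 0, move left, go to P
P | [B]0B00010   read B → write 0, move right, go to Q
Q | 0[0]B00010   read 0 → write 1, move right, go to R
R | 01[B]00010   read B → write B, move left, go to Q
Q | 0[1]B00010   read 1 → write 1, move right, go to P
P | 01[B]00010   read B → write 0, move right, go to Q
Q | 010[0]0010   read 0 → write 1, move right, go to R
R | 0101[0]010
After 14 steps: state R, head at 2, tape 01010010.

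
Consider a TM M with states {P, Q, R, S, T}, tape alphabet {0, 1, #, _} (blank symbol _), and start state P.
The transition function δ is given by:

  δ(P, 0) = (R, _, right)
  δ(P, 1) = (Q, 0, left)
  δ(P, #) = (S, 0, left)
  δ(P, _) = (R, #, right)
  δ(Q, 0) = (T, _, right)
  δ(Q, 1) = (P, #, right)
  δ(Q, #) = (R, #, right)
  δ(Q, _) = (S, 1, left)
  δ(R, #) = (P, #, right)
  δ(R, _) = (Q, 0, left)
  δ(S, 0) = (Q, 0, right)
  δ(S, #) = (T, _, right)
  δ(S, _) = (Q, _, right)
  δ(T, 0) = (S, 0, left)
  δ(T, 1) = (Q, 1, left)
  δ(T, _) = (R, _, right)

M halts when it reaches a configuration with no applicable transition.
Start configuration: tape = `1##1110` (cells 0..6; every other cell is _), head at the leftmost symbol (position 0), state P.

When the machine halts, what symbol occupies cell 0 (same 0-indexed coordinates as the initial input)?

_

state=P head=0 tape=__[1]##1110   (P,1)→(Q,0,left)
state=Q head=-1 tape=_[_]0##1110   (Q,_)→(S,1,left)
state=S head=-2 tape=[_]10##1110   (S,_)→(Q,_,right)
state=Q head=-1 tape=_[1]0##1110   (Q,1)→(P,#,right)
state=P head=0 tape=_#[0]##1110   (P,0)→(R,_,right)
state=R head=1 tape=_#_[#]#1110   (R,#)→(P,#,right)
state=P head=2 tape=_#_#[#]1110   (P,#)→(S,0,left)
state=S head=1 tape=_#_[#]01110   (S,#)→(T,_,right)
state=T head=2 tape=_#__[0]1110   (T,0)→(S,0,left)
state=S head=1 tape=_#_[_]01110   (S,_)→(Q,_,right)
state=Q head=2 tape=_#__[0]1110   (Q,0)→(T,_,right)
state=T head=3 tape=_#___[1]110   (T,1)→(Q,1,left)
state=Q head=2 tape=_#__[_]1110   (Q,_)→(S,1,left)
state=S head=1 tape=_#_[_]11110   (S,_)→(Q,_,right)
state=Q head=2 tape=_#__[1]1110   (Q,1)→(P,#,right)
state=P head=3 tape=_#__#[1]110   (P,1)→(Q,0,left)
state=Q head=2 tape=_#__[#]0110   (Q,#)→(R,#,right)
state=R head=3 tape=_#__#[0]110
Cell 0 holds _ when M halts.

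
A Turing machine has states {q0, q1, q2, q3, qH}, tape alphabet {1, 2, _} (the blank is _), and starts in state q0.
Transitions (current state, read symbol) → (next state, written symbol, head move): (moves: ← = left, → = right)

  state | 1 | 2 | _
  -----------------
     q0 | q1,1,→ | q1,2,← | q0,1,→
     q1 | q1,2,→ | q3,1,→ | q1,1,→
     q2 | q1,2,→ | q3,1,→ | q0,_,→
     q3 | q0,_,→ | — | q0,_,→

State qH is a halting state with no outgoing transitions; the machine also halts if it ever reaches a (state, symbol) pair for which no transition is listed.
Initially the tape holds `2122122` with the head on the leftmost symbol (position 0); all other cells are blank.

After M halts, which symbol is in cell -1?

1

state=q0 head=0 tape=_[2]122122   (q0,2)→(q1,2,←)
state=q1 head=-1 tape=[_]2122122   (q1,_)→(q1,1,→)
state=q1 head=0 tape=1[2]122122   (q1,2)→(q3,1,→)
state=q3 head=1 tape=11[1]22122   (q3,1)→(q0,_,→)
state=q0 head=2 tape=11_[2]2122   (q0,2)→(q1,2,←)
state=q1 head=1 tape=11[_]22122   (q1,_)→(q1,1,→)
state=q1 head=2 tape=111[2]2122   (q1,2)→(q3,1,→)
state=q3 head=3 tape=1111[2]122
Cell -1 holds 1 when M halts.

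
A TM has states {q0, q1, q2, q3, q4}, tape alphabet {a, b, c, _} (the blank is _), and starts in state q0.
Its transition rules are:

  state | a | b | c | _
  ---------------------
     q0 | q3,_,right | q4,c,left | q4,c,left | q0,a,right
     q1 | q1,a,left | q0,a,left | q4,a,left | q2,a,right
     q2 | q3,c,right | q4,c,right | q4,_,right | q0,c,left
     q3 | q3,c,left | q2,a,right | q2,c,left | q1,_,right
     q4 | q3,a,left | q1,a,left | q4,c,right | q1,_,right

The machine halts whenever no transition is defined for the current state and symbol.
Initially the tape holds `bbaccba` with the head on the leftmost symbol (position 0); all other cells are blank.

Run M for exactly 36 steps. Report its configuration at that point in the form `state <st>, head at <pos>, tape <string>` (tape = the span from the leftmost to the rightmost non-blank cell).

state q2, head at 2, tape a_ccccaaa

state=q0 head=0 tape=__[b]baccba   (q0,b)→(q4,c,left)
state=q4 head=-1 tape=_[_]cbaccba   (q4,_)→(q1,_,right)
state=q1 head=0 tape=__[c]baccba   (q1,c)→(q4,a,left)
state=q4 head=-1 tape=_[_]abaccba   (q4,_)→(q1,_,right)
state=q1 head=0 tape=__[a]baccba   (q1,a)→(q1,a,left)
state=q1 head=-1 tape=_[_]abaccba   (q1,_)→(q2,a,right)
state=q2 head=0 tape=_a[a]baccba   (q2,a)→(q3,c,right)
state=q3 head=1 tape=_ac[b]accba   (q3,b)→(q2,a,right)
state=q2 head=2 tape=_aca[a]ccba   (q2,a)→(q3,c,right)
state=q3 head=3 tape=_acac[c]cba   (q3,c)→(q2,c,left)
state=q2 head=2 tape=_aca[c]ccba   (q2,c)→(q4,_,right)
state=q4 head=3 tape=_aca_[c]cba   (q4,c)→(q4,c,right)
state=q4 head=4 tape=_aca_c[c]ba   (q4,c)→(q4,c,right)
state=q4 head=5 tape=_aca_cc[b]a   (q4,b)→(q1,a,left)
state=q1 head=4 tape=_aca_c[c]aa   (q1,c)→(q4,a,left)
state=q4 head=3 tape=_aca_[c]aaa   (q4,c)→(q4,c,right)
state=q4 head=4 tape=_aca_c[a]aa   (q4,a)→(q3,a,left)
state=q3 head=3 tape=_aca_[c]aaa   (q3,c)→(q2,c,left)
state=q2 head=2 tape=_aca[_]caaa   (q2,_)→(q0,c,left)
state=q0 head=1 tape=_ac[a]ccaaa   (q0,a)→(q3,_,right)
state=q3 head=2 tape=_ac_[c]caaa   (q3,c)→(q2,c,left)
state=q2 head=1 tape=_ac[_]ccaaa   (q2,_)→(q0,c,left)
state=q0 head=0 tape=_a[c]cccaaa   (q0,c)→(q4,c,left)
state=q4 head=-1 tape=_[a]ccccaaa   (q4,a)→(q3,a,left)
state=q3 head=-2 tape=[_]accccaaa   (q3,_)→(q1,_,right)
state=q1 head=-1 tape=_[a]ccccaaa   (q1,a)→(q1,a,left)
state=q1 head=-2 tape=[_]accccaaa   (q1,_)→(q2,a,right)
state=q2 head=-1 tape=a[a]ccccaaa   (q2,a)→(q3,c,right)
state=q3 head=0 tape=ac[c]cccaaa   (q3,c)→(q2,c,left)
state=q2 head=-1 tape=a[c]ccccaaa   (q2,c)→(q4,_,right)
state=q4 head=0 tape=a_[c]cccaaa   (q4,c)→(q4,c,right)
state=q4 head=1 tape=a_c[c]ccaaa   (q4,c)→(q4,c,right)
state=q4 head=2 tape=a_cc[c]caaa   (q4,c)→(q4,c,right)
state=q4 head=3 tape=a_ccc[c]aaa   (q4,c)→(q4,c,right)
state=q4 head=4 tape=a_cccc[a]aa   (q4,a)→(q3,a,left)
state=q3 head=3 tape=a_ccc[c]aaa   (q3,c)→(q2,c,left)
state=q2 head=2 tape=a_cc[c]caaa
After 36 steps: state q2, head at 2, tape a_ccccaaa.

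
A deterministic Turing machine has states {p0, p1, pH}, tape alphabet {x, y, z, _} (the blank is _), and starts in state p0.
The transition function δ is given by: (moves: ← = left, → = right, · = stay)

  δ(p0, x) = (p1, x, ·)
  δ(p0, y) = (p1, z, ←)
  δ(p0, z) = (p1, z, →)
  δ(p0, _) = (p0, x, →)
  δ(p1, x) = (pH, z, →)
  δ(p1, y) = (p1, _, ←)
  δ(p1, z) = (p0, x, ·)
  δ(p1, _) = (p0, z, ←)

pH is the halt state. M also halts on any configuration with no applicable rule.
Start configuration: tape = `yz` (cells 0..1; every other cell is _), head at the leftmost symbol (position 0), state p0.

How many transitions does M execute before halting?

p0 | __[y]z   read y → write z, move ←, go to p1
p1 | _[_]zz   read _ → write z, move ←, go to p0
p0 | [_]zzz   read _ → write x, move →, go to p0
p0 | x[z]zz   read z → write z, move →, go to p1
p1 | xz[z]z   read z → write x, move ·, go to p0
p0 | xz[x]z   read x → write x, move ·, go to p1
p1 | xz[x]z   read x → write z, move →, go to pH
pH | xzz[z]
M halts after 7 transitions.

7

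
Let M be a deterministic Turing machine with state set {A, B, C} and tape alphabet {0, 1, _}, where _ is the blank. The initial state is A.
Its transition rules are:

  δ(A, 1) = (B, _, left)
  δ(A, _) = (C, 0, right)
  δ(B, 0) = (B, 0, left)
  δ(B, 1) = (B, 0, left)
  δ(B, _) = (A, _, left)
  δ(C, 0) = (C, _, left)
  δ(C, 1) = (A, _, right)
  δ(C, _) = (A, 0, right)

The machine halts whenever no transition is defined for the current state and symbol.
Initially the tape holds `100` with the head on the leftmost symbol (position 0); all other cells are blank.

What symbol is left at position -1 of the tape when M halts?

state=A head=0 tape=___[1]00   (A,1)→(B,_,left)
state=B head=-1 tape=__[_]_00   (B,_)→(A,_,left)
state=A head=-2 tape=_[_]__00   (A,_)→(C,0,right)
state=C head=-1 tape=_0[_]_00   (C,_)→(A,0,right)
state=A head=0 tape=_00[_]00   (A,_)→(C,0,right)
state=C head=1 tape=_000[0]0   (C,0)→(C,_,left)
state=C head=0 tape=_00[0]_0   (C,0)→(C,_,left)
state=C head=-1 tape=_0[0]__0   (C,0)→(C,_,left)
state=C head=-2 tape=_[0]___0   (C,0)→(C,_,left)
state=C head=-3 tape=[_]____0   (C,_)→(A,0,right)
state=A head=-2 tape=0[_]___0   (A,_)→(C,0,right)
state=C head=-1 tape=00[_]__0   (C,_)→(A,0,right)
state=A head=0 tape=000[_]_0   (A,_)→(C,0,right)
state=C head=1 tape=0000[_]0   (C,_)→(A,0,right)
state=A head=2 tape=00000[0]
Cell -1 holds 0 when M halts.

0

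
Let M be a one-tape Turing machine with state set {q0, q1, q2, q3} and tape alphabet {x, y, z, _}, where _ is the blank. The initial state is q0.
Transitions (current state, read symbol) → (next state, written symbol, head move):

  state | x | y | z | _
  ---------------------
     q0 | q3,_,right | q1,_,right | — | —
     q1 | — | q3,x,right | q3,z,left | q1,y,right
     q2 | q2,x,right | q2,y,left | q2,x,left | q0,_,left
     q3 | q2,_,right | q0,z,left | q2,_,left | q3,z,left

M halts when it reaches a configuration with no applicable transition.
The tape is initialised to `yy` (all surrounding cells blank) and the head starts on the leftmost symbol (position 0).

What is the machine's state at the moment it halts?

q0

state=q0 head=0 tape=[y]y_   (q0,y)→(q1,_,right)
state=q1 head=1 tape=_[y]_   (q1,y)→(q3,x,right)
state=q3 head=2 tape=_x[_]   (q3,_)→(q3,z,left)
state=q3 head=1 tape=_[x]z   (q3,x)→(q2,_,right)
state=q2 head=2 tape=__[z]   (q2,z)→(q2,x,left)
state=q2 head=1 tape=_[_]x   (q2,_)→(q0,_,left)
state=q0 head=0 tape=[_]_x
No transition is defined for (q0, _); M halts in state q0.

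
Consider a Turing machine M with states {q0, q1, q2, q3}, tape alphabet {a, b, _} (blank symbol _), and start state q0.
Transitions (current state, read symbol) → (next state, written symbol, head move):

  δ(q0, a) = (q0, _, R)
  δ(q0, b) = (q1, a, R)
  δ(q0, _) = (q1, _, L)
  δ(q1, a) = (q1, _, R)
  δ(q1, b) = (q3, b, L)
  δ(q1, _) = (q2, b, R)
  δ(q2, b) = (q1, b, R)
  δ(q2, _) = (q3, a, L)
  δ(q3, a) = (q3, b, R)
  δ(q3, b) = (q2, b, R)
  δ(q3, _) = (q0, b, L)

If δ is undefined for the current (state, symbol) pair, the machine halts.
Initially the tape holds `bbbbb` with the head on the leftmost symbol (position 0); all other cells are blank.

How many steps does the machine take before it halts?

q0 | [b]bbbb__   read b → write a, move R, go to q1
q1 | a[b]bbb__   read b → write b, move L, go to q3
q3 | [a]bbbb__   read a → write b, move R, go to q3
q3 | b[b]bbb__   read b → write b, move R, go to q2
q2 | bb[b]bb__   read b → write b, move R, go to q1
q1 | bbb[b]b__   read b → write b, move L, go to q3
q3 | bb[b]bb__   read b → write b, move R, go to q2
q2 | bbb[b]b__   read b → write b, move R, go to q1
q1 | bbbb[b]__   read b → write b, move L, go to q3
q3 | bbb[b]b__   read b → write b, move R, go to q2
q2 | bbbb[b]__   read b → write b, move R, go to q1
q1 | bbbbb[_]_   read _ → write b, move R, go to q2
q2 | bbbbbb[_]   read _ → write a, move L, go to q3
q3 | bbbbb[b]a   read b → write b, move R, go to q2
q2 | bbbbbb[a]
M halts after 14 transitions.

14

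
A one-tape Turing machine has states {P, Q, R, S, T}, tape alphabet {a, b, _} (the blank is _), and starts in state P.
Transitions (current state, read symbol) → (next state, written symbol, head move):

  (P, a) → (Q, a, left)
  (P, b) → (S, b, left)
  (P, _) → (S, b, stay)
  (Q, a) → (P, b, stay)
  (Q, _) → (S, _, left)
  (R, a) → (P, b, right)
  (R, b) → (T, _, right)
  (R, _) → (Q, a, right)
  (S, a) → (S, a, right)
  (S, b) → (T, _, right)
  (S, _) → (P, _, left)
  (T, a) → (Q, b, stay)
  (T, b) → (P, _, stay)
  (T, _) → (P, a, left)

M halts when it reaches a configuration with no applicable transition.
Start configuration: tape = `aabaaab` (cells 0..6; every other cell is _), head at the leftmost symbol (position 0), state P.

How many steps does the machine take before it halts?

state=P head=0 tape=___[a]abaaab   (P,a)→(Q,a,left)
state=Q head=-1 tape=__[_]aabaaab   (Q,_)→(S,_,left)
state=S head=-2 tape=_[_]_aabaaab   (S,_)→(P,_,left)
state=P head=-3 tape=[_]__aabaaab   (P,_)→(S,b,stay)
state=S head=-3 tape=[b]__aabaaab   (S,b)→(T,_,right)
state=T head=-2 tape=_[_]_aabaaab   (T,_)→(P,a,left)
state=P head=-3 tape=[_]a_aabaaab   (P,_)→(S,b,stay)
state=S head=-3 tape=[b]a_aabaaab   (S,b)→(T,_,right)
state=T head=-2 tape=_[a]_aabaaab   (T,a)→(Q,b,stay)
state=Q head=-2 tape=_[b]_aabaaab
M halts after 9 transitions.

9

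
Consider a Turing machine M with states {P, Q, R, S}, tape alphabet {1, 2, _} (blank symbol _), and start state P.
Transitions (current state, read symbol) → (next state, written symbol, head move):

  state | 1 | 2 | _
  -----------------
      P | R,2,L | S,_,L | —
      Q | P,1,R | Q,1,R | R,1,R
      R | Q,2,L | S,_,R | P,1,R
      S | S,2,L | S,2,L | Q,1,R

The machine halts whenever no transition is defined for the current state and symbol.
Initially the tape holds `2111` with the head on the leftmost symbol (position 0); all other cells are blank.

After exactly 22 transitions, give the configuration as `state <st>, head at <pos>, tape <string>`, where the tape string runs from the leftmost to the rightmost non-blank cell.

state Q, head at 0, tape 11122_1

state=P head=0 tape=___[2]111   (P,2)→(S,_,L)
state=S head=-1 tape=__[_]_111   (S,_)→(Q,1,R)
state=Q head=0 tape=__1[_]111   (Q,_)→(R,1,R)
state=R head=1 tape=__11[1]11   (R,1)→(Q,2,L)
state=Q head=0 tape=__1[1]211   (Q,1)→(P,1,R)
state=P head=1 tape=__11[2]11   (P,2)→(S,_,L)
state=S head=0 tape=__1[1]_11   (S,1)→(S,2,L)
state=S head=-1 tape=__[1]2_11   (S,1)→(S,2,L)
state=S head=-2 tape=_[_]22_11   (S,_)→(Q,1,R)
state=Q head=-1 tape=_1[2]2_11   (Q,2)→(Q,1,R)
state=Q head=0 tape=_11[2]_11   (Q,2)→(Q,1,R)
state=Q head=1 tape=_111[_]11   (Q,_)→(R,1,R)
state=R head=2 tape=_1111[1]1   (R,1)→(Q,2,L)
state=Q head=1 tape=_111[1]21   (Q,1)→(P,1,R)
state=P head=2 tape=_1111[2]1   (P,2)→(S,_,L)
state=S head=1 tape=_111[1]_1   (S,1)→(S,2,L)
state=S head=0 tape=_11[1]2_1   (S,1)→(S,2,L)
state=S head=-1 tape=_1[1]22_1   (S,1)→(S,2,L)
state=S head=-2 tape=_[1]222_1   (S,1)→(S,2,L)
state=S head=-3 tape=[_]2222_1   (S,_)→(Q,1,R)
state=Q head=-2 tape=1[2]222_1   (Q,2)→(Q,1,R)
state=Q head=-1 tape=11[2]22_1   (Q,2)→(Q,1,R)
state=Q head=0 tape=111[2]2_1
After 22 steps: state Q, head at 0, tape 11122_1.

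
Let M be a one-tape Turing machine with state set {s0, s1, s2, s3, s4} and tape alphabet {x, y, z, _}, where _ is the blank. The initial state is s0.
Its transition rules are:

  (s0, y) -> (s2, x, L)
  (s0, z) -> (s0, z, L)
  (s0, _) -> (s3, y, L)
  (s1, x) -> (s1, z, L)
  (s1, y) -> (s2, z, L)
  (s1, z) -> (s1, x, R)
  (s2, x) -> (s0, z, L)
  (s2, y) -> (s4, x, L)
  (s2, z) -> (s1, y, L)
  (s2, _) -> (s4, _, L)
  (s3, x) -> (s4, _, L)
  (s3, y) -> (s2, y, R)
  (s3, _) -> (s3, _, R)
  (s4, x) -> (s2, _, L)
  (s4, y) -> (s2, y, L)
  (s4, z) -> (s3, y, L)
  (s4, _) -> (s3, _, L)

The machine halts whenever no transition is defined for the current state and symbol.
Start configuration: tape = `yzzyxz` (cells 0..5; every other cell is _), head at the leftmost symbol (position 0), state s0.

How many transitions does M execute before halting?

s0 | ___[y]zzyxz   read y → write x, move L, go to s2
s2 | __[_]xzzyxz   read _ → write _, move L, go to s4
s4 | _[_]_xzzyxz   read _ → write _, move L, go to s3
s3 | [_]__xzzyxz   read _ → write _, move R, go to s3
s3 | _[_]_xzzyxz   read _ → write _, move R, go to s3
s3 | __[_]xzzyxz   read _ → write _, move R, go to s3
s3 | ___[x]zzyxz   read x → write _, move L, go to s4
s4 | __[_]_zzyxz   read _ → write _, move L, go to s3
s3 | _[_]__zzyxz   read _ → write _, move R, go to s3
s3 | __[_]_zzyxz   read _ → write _, move R, go to s3
s3 | ___[_]zzyxz   read _ → write _, move R, go to s3
s3 | ____[z]zyxz
M halts after 11 transitions.

11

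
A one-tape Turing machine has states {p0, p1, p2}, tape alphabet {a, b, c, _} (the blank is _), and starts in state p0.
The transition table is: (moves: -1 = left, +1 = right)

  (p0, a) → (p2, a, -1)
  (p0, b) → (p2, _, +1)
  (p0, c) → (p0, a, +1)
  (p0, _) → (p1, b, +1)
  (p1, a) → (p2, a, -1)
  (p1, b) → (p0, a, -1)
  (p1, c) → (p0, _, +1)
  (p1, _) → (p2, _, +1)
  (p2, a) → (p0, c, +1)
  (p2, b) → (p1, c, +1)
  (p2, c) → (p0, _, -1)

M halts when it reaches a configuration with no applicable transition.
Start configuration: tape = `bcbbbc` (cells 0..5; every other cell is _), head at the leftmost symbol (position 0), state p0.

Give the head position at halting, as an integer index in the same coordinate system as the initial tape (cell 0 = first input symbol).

6

p0 | [b]cbbbc_   read b → write _, move +1, go to p2
p2 | _[c]bbbc_   read c → write _, move -1, go to p0
p0 | [_]_bbbc_   read _ → write b, move +1, go to p1
p1 | b[_]bbbc_   read _ → write _, move +1, go to p2
p2 | b_[b]bbc_   read b → write c, move +1, go to p1
p1 | b_c[b]bc_   read b → write a, move -1, go to p0
p0 | b_[c]abc_   read c → write a, move +1, go to p0
p0 | b_a[a]bc_   read a → write a, move -1, go to p2
p2 | b_[a]abc_   read a → write c, move +1, go to p0
p0 | b_c[a]bc_   read a → write a, move -1, go to p2
p2 | b_[c]abc_   read c → write _, move -1, go to p0
p0 | b[_]_abc_   read _ → write b, move +1, go to p1
p1 | bb[_]abc_   read _ → write _, move +1, go to p2
p2 | bb_[a]bc_   read a → write c, move +1, go to p0
p0 | bb_c[b]c_   read b → write _, move +1, go to p2
p2 | bb_c_[c]_   read c → write _, move -1, go to p0
p0 | bb_c[_]__   read _ → write b, move +1, go to p1
p1 | bb_cb[_]_   read _ → write _, move +1, go to p2
p2 | bb_cb_[_]
At halt the head is at cell 6.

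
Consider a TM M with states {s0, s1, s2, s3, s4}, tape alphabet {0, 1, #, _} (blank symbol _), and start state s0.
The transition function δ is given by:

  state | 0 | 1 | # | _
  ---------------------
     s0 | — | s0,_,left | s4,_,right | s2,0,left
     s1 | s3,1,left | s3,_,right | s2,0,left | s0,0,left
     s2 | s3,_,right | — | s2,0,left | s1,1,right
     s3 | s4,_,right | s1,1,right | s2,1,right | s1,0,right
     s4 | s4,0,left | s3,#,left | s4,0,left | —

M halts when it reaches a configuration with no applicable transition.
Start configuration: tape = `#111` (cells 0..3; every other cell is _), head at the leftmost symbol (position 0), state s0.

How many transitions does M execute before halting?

16

s0 | [#]111_   read # → write _, move right, go to s4
s4 | _[1]11_   read 1 → write #, move left, go to s3
s3 | [_]#11_   read _ → write 0, move right, go to s1
s1 | 0[#]11_   read # → write 0, move left, go to s2
s2 | [0]011_   read 0 → write _, move right, go to s3
s3 | _[0]11_   read 0 → write _, move right, go to s4
s4 | __[1]1_   read 1 → write #, move left, go to s3
s3 | _[_]#1_   read _ → write 0, move right, go to s1
s1 | _0[#]1_   read # → write 0, move left, go to s2
s2 | _[0]01_   read 0 → write _, move right, go to s3
s3 | __[0]1_   read 0 → write _, move right, go to s4
s4 | ___[1]_   read 1 → write #, move left, go to s3
s3 | __[_]#_   read _ → write 0, move right, go to s1
s1 | __0[#]_   read # → write 0, move left, go to s2
s2 | __[0]0_   read 0 → write _, move right, go to s3
s3 | ___[0]_   read 0 → write _, move right, go to s4
s4 | ____[_]
M halts after 16 transitions.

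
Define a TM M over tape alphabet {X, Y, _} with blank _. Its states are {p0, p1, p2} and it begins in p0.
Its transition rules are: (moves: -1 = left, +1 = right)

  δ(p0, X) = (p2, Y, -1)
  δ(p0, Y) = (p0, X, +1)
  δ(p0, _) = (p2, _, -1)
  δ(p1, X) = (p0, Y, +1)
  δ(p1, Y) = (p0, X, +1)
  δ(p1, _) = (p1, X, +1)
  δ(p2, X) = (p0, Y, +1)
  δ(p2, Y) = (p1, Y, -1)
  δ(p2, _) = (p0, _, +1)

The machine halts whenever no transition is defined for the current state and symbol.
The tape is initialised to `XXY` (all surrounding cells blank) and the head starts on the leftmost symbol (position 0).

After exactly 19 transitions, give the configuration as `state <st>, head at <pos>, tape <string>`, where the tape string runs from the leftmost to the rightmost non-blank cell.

state=p0 head=0 tape=_[X]XY_   (p0,X)→(p2,Y,-1)
state=p2 head=-1 tape=[_]YXY_   (p2,_)→(p0,_,+1)
state=p0 head=0 tape=_[Y]XY_   (p0,Y)→(p0,X,+1)
state=p0 head=1 tape=_X[X]Y_   (p0,X)→(p2,Y,-1)
state=p2 head=0 tape=_[X]YY_   (p2,X)→(p0,Y,+1)
state=p0 head=1 tape=_Y[Y]Y_   (p0,Y)→(p0,X,+1)
state=p0 head=2 tape=_YX[Y]_   (p0,Y)→(p0,X,+1)
state=p0 head=3 tape=_YXX[_]   (p0,_)→(p2,_,-1)
state=p2 head=2 tape=_YX[X]_   (p2,X)→(p0,Y,+1)
state=p0 head=3 tape=_YXY[_]   (p0,_)→(p2,_,-1)
state=p2 head=2 tape=_YX[Y]_   (p2,Y)→(p1,Y,-1)
state=p1 head=1 tape=_Y[X]Y_   (p1,X)→(p0,Y,+1)
state=p0 head=2 tape=_YY[Y]_   (p0,Y)→(p0,X,+1)
state=p0 head=3 tape=_YYX[_]   (p0,_)→(p2,_,-1)
state=p2 head=2 tape=_YY[X]_   (p2,X)→(p0,Y,+1)
state=p0 head=3 tape=_YYY[_]   (p0,_)→(p2,_,-1)
state=p2 head=2 tape=_YY[Y]_   (p2,Y)→(p1,Y,-1)
state=p1 head=1 tape=_Y[Y]Y_   (p1,Y)→(p0,X,+1)
state=p0 head=2 tape=_YX[Y]_   (p0,Y)→(p0,X,+1)
state=p0 head=3 tape=_YXX[_]
After 19 steps: state p0, head at 3, tape YXX.

state p0, head at 3, tape YXX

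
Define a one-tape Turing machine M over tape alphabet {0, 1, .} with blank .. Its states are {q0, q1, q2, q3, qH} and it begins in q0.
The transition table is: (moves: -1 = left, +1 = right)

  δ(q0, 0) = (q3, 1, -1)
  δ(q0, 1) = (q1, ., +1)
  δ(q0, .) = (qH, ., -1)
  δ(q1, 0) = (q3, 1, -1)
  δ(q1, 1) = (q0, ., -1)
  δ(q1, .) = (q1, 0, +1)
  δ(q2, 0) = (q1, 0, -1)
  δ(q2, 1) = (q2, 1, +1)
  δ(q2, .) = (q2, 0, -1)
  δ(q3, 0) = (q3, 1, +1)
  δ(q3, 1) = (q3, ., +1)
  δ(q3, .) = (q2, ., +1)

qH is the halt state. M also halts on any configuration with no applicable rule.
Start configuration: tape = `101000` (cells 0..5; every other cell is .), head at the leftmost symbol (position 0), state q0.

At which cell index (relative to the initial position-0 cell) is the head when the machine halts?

5

q0 | [1]01000....   read 1 → write ., move +1, go to q1
q1 | .[0]1000....   read 0 → write 1, move -1, go to q3
q3 | [.]11000....   read . → write ., move +1, go to q2
q2 | .[1]1000....   read 1 → write 1, move +1, go to q2
q2 | .1[1]000....   read 1 → write 1, move +1, go to q2
q2 | .11[0]00....   read 0 → write 0, move -1, go to q1
q1 | .1[1]000....   read 1 → write ., move -1, go to q0
q0 | .[1].000....   read 1 → write ., move +1, go to q1
q1 | ..[.]000....   read . → write 0, move +1, go to q1
q1 | ..0[0]00....   read 0 → write 1, move -1, go to q3
q3 | ..[0]100....   read 0 → write 1, move +1, go to q3
q3 | ..1[1]00....   read 1 → write ., move +1, go to q3
q3 | ..1.[0]0....   read 0 → write 1, move +1, go to q3
q3 | ..1.1[0]....   read 0 → write 1, move +1, go to q3
q3 | ..1.11[.]...   read . → write ., move +1, go to q2
q2 | ..1.11.[.]..   read . → write 0, move -1, go to q2
q2 | ..1.11[.]0..   read . → write 0, move -1, go to q2
q2 | ..1.1[1]00..   read 1 → write 1, move +1, go to q2
q2 | ..1.11[0]0..   read 0 → write 0, move -1, go to q1
q1 | ..1.1[1]00..   read 1 → write ., move -1, go to q0
q0 | ..1.[1].00..   read 1 → write ., move +1, go to q1
q1 | ..1..[.]00..   read . → write 0, move +1, go to q1
q1 | ..1..0[0]0..   read 0 → write 1, move -1, go to q3
q3 | ..1..[0]10..   read 0 → write 1, move +1, go to q3
q3 | ..1..1[1]0..   read 1 → write ., move +1, go to q3
q3 | ..1..1.[0]..   read 0 → write 1, move +1, go to q3
q3 | ..1..1.1[.].   read . → write ., move +1, go to q2
q2 | ..1..1.1.[.]   read . → write 0, move -1, go to q2
q2 | ..1..1.1[.]0   read . → write 0, move -1, go to q2
q2 | ..1..1.[1]00   read 1 → write 1, move +1, go to q2
q2 | ..1..1.1[0]0   read 0 → write 0, move -1, go to q1
q1 | ..1..1.[1]00   read 1 → write ., move -1, go to q0
q0 | ..1..1[.].00   read . → write ., move -1, go to qH
qH | ..1..[1]..00
At halt the head is at cell 5.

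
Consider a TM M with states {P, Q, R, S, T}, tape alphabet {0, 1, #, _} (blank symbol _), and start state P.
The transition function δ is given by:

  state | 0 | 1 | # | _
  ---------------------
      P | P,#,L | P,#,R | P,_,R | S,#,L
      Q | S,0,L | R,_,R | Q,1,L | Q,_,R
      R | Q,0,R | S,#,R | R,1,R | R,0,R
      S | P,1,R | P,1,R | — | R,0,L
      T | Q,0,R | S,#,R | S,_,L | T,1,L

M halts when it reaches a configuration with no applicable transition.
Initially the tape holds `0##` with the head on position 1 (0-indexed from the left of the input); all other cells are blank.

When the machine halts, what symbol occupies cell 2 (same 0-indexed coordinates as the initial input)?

P | 0[#]#__   read # → write _, move R, go to P
P | 0_[#]__   read # → write _, move R, go to P
P | 0__[_]_   read _ → write #, move L, go to S
S | 0_[_]#_   read _ → write 0, move L, go to R
R | 0[_]0#_   read _ → write 0, move R, go to R
R | 00[0]#_   read 0 → write 0, move R, go to Q
Q | 000[#]_   read # → write 1, move L, go to Q
Q | 00[0]1_   read 0 → write 0, move L, go to S
S | 0[0]01_   read 0 → write 1, move R, go to P
P | 01[0]1_   read 0 → write #, move L, go to P
P | 0[1]#1_   read 1 → write #, move R, go to P
P | 0#[#]1_   read # → write _, move R, go to P
P | 0#_[1]_   read 1 → write #, move R, go to P
P | 0#_#[_]   read _ → write #, move L, go to S
S | 0#_[#]#
Cell 2 holds _ when M halts.

_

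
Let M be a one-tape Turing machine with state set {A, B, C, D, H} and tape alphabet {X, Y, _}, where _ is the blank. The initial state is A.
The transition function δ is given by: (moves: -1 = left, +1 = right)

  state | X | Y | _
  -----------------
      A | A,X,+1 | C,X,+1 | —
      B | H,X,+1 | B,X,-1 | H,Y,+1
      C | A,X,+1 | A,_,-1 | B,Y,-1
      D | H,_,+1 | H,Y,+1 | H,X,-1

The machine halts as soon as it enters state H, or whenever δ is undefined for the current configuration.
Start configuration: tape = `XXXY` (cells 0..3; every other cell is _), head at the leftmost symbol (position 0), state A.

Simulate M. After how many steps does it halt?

A | [X]XXY_   read X → write X, move +1, go to A
A | X[X]XY_   read X → write X, move +1, go to A
A | XX[X]Y_   read X → write X, move +1, go to A
A | XXX[Y]_   read Y → write X, move +1, go to C
C | XXXX[_]   read _ → write Y, move -1, go to B
B | XXX[X]Y   read X → write X, move +1, go to H
H | XXXX[Y]
M halts after 6 transitions.

6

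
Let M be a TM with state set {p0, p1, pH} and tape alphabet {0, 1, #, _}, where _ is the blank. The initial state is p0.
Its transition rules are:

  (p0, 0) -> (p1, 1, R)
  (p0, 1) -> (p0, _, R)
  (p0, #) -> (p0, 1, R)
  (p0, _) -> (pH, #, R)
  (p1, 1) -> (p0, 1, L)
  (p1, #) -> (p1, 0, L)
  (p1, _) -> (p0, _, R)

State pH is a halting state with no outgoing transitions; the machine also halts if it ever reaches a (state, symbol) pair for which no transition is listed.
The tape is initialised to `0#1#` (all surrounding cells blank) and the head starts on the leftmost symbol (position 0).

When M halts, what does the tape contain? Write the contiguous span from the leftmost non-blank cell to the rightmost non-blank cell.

#101#

state=p0 head=0 tape=_[0]#1#   (p0,0)→(p1,1,R)
state=p1 head=1 tape=_1[#]1#   (p1,#)→(p1,0,L)
state=p1 head=0 tape=_[1]01#   (p1,1)→(p0,1,L)
state=p0 head=-1 tape=[_]101#   (p0,_)→(pH,#,R)
state=pH head=0 tape=#[1]01#
The non-blank tape span at halt is #101#.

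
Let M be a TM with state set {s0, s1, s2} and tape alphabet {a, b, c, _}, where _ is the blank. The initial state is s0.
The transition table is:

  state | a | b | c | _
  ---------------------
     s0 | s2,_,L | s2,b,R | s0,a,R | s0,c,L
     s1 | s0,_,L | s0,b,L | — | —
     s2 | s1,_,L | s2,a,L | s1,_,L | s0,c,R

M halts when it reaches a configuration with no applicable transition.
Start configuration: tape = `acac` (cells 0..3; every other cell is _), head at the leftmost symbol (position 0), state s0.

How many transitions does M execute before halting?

17

state=s0 head=0 tape=___[a]cac   (s0,a)→(s2,_,L)
state=s2 head=-1 tape=__[_]_cac   (s2,_)→(s0,c,R)
state=s0 head=0 tape=__c[_]cac   (s0,_)→(s0,c,L)
state=s0 head=-1 tape=__[c]ccac   (s0,c)→(s0,a,R)
state=s0 head=0 tape=__a[c]cac   (s0,c)→(s0,a,R)
state=s0 head=1 tape=__aa[c]ac   (s0,c)→(s0,a,R)
state=s0 head=2 tape=__aaa[a]c   (s0,a)→(s2,_,L)
state=s2 head=1 tape=__aa[a]_c   (s2,a)→(s1,_,L)
state=s1 head=0 tape=__a[a]__c   (s1,a)→(s0,_,L)
state=s0 head=-1 tape=__[a]___c   (s0,a)→(s2,_,L)
state=s2 head=-2 tape=_[_]____c   (s2,_)→(s0,c,R)
state=s0 head=-1 tape=_c[_]___c   (s0,_)→(s0,c,L)
state=s0 head=-2 tape=_[c]c___c   (s0,c)→(s0,a,R)
state=s0 head=-1 tape=_a[c]___c   (s0,c)→(s0,a,R)
state=s0 head=0 tape=_aa[_]__c   (s0,_)→(s0,c,L)
state=s0 head=-1 tape=_a[a]c__c   (s0,a)→(s2,_,L)
state=s2 head=-2 tape=_[a]_c__c   (s2,a)→(s1,_,L)
state=s1 head=-3 tape=[_]__c__c
M halts after 17 transitions.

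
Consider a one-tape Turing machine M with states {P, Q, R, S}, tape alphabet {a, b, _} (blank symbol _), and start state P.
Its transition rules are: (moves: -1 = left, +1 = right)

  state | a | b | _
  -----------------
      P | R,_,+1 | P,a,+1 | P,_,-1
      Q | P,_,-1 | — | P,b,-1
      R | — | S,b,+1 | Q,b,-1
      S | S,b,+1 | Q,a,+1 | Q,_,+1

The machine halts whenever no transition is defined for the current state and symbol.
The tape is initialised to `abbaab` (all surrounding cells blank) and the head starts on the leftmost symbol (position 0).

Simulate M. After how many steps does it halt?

state=P head=0 tape=[a]bbaab__   (P,a)→(R,_,+1)
state=R head=1 tape=_[b]baab__   (R,b)→(S,b,+1)
state=S head=2 tape=_b[b]aab__   (S,b)→(Q,a,+1)
state=Q head=3 tape=_ba[a]ab__   (Q,a)→(P,_,-1)
state=P head=2 tape=_b[a]_ab__   (P,a)→(R,_,+1)
state=R head=3 tape=_b_[_]ab__   (R,_)→(Q,b,-1)
state=Q head=2 tape=_b[_]bab__   (Q,_)→(P,b,-1)
state=P head=1 tape=_[b]bbab__   (P,b)→(P,a,+1)
state=P head=2 tape=_a[b]bab__   (P,b)→(P,a,+1)
state=P head=3 tape=_aa[b]ab__   (P,b)→(P,a,+1)
state=P head=4 tape=_aaa[a]b__   (P,a)→(R,_,+1)
state=R head=5 tape=_aaa_[b]__   (R,b)→(S,b,+1)
state=S head=6 tape=_aaa_b[_]_   (S,_)→(Q,_,+1)
state=Q head=7 tape=_aaa_b_[_]   (Q,_)→(P,b,-1)
state=P head=6 tape=_aaa_b[_]b   (P,_)→(P,_,-1)
state=P head=5 tape=_aaa_[b]_b   (P,b)→(P,a,+1)
state=P head=6 tape=_aaa_a[_]b   (P,_)→(P,_,-1)
state=P head=5 tape=_aaa_[a]_b   (P,a)→(R,_,+1)
state=R head=6 tape=_aaa__[_]b   (R,_)→(Q,b,-1)
state=Q head=5 tape=_aaa_[_]bb   (Q,_)→(P,b,-1)
state=P head=4 tape=_aaa[_]bbb   (P,_)→(P,_,-1)
state=P head=3 tape=_aa[a]_bbb   (P,a)→(R,_,+1)
state=R head=4 tape=_aa_[_]bbb   (R,_)→(Q,b,-1)
state=Q head=3 tape=_aa[_]bbbb   (Q,_)→(P,b,-1)
state=P head=2 tape=_a[a]bbbbb   (P,a)→(R,_,+1)
state=R head=3 tape=_a_[b]bbbb   (R,b)→(S,b,+1)
state=S head=4 tape=_a_b[b]bbb   (S,b)→(Q,a,+1)
state=Q head=5 tape=_a_ba[b]bb
M halts after 27 transitions.

27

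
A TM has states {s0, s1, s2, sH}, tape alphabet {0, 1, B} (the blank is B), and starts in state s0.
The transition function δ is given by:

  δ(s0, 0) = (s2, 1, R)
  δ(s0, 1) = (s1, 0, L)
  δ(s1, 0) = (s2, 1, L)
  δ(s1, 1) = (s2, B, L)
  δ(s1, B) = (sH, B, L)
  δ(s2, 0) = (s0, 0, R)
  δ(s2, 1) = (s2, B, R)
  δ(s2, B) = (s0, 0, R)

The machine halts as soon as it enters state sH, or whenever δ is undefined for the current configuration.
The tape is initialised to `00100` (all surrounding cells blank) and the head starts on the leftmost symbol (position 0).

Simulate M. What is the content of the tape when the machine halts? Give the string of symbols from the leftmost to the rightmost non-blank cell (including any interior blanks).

s0 | [0]0100B   read 0 → write 1, move R, go to s2
s2 | 1[0]100B   read 0 → write 0, move R, go to s0
s0 | 10[1]00B   read 1 → write 0, move L, go to s1
s1 | 1[0]000B   read 0 → write 1, move L, go to s2
s2 | [1]1000B   read 1 → write B, move R, go to s2
s2 | B[1]000B   read 1 → write B, move R, go to s2
s2 | BB[0]00B   read 0 → write 0, move R, go to s0
s0 | BB0[0]0B   read 0 → write 1, move R, go to s2
s2 | BB01[0]B   read 0 → write 0, move R, go to s0
s0 | BB010[B]
The non-blank tape span at halt is 010.

010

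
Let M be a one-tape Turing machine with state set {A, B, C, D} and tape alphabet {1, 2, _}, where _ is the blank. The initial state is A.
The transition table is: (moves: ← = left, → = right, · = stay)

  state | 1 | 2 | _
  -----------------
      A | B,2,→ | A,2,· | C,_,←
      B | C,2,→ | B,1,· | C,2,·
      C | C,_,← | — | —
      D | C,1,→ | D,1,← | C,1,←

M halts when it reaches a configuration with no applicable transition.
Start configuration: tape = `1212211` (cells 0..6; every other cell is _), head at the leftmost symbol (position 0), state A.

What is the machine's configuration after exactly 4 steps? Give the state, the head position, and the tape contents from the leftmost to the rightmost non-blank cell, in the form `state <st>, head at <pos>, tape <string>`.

A | [1]212211   read 1 → write 2, move →, go to B
B | 2[2]12211   read 2 → write 1, move ·, go to B
B | 2[1]12211   read 1 → write 2, move →, go to C
C | 22[1]2211   read 1 → write _, move ←, go to C
C | 2[2]_2211
After 4 steps: state C, head at 1, tape 22_2211.

state C, head at 1, tape 22_2211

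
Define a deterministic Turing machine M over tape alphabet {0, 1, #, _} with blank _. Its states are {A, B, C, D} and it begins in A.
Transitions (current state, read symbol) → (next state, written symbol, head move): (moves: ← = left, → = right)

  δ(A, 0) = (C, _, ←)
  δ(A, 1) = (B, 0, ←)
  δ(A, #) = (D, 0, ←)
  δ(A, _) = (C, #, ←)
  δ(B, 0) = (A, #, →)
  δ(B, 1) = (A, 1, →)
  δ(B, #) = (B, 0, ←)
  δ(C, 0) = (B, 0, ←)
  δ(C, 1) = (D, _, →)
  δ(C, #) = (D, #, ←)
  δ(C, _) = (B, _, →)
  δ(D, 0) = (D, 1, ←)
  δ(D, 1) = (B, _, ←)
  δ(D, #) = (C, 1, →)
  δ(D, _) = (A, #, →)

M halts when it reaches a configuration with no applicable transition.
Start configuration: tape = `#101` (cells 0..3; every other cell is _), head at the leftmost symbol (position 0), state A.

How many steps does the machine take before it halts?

31

state=A head=0 tape=__[#]101   (A,#)→(D,0,←)
state=D head=-1 tape=_[_]0101   (D,_)→(A,#,→)
state=A head=0 tape=_#[0]101   (A,0)→(C,_,←)
state=C head=-1 tape=_[#]_101   (C,#)→(D,#,←)
state=D head=-2 tape=[_]#_101   (D,_)→(A,#,→)
state=A head=-1 tape=#[#]_101   (A,#)→(D,0,←)
state=D head=-2 tape=[#]0_101   (D,#)→(C,1,→)
state=C head=-1 tape=1[0]_101   (C,0)→(B,0,←)
state=B head=-2 tape=[1]0_101   (B,1)→(A,1,→)
state=A head=-1 tape=1[0]_101   (A,0)→(C,_,←)
state=C head=-2 tape=[1]__101   (C,1)→(D,_,→)
state=D head=-1 tape=_[_]_101   (D,_)→(A,#,→)
state=A head=0 tape=_#[_]101   (A,_)→(C,#,←)
state=C head=-1 tape=_[#]#101   (C,#)→(D,#,←)
state=D head=-2 tape=[_]##101   (D,_)→(A,#,→)
state=A head=-1 tape=#[#]#101   (A,#)→(D,0,←)
state=D head=-2 tape=[#]0#101   (D,#)→(C,1,→)
state=C head=-1 tape=1[0]#101   (C,0)→(B,0,←)
state=B head=-2 tape=[1]0#101   (B,1)→(A,1,→)
state=A head=-1 tape=1[0]#101   (A,0)→(C,_,←)
state=C head=-2 tape=[1]_#101   (C,1)→(D,_,→)
state=D head=-1 tape=_[_]#101   (D,_)→(A,#,→)
state=A head=0 tape=_#[#]101   (A,#)→(D,0,←)
state=D head=-1 tape=_[#]0101   (D,#)→(C,1,→)
state=C head=0 tape=_1[0]101   (C,0)→(B,0,←)
state=B head=-1 tape=_[1]0101   (B,1)→(A,1,→)
state=A head=0 tape=_1[0]101   (A,0)→(C,_,←)
state=C head=-1 tape=_[1]_101   (C,1)→(D,_,→)
state=D head=0 tape=__[_]101   (D,_)→(A,#,→)
state=A head=1 tape=__#[1]01   (A,1)→(B,0,←)
state=B head=0 tape=__[#]001   (B,#)→(B,0,←)
state=B head=-1 tape=_[_]0001
M halts after 31 transitions.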